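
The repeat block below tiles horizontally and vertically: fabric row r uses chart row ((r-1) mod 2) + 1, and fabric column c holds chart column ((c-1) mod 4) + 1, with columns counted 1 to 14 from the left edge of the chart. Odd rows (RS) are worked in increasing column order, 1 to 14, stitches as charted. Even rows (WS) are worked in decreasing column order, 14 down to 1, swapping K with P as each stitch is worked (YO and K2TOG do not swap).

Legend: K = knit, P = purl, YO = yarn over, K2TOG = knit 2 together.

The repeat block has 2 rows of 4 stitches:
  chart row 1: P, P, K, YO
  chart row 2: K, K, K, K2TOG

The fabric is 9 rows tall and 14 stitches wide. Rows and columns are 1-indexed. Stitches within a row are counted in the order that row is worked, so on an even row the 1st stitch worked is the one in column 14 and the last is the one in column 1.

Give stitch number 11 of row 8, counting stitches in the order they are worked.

== STITCH ==
K2TOG

Derivation:
For row 8: chart row = ((8-1) mod 2) + 1 = 2; this is a WS (even) row.
Chart row 2 tiled across columns 1-14: K K K K2TOG K K K K2TOG K K K K2TOG K K
Wrong side: read the tiled row from column 14 down to 1 and exchange K with P (leave YO, K2TOG).
Row 8 as worked: P P K2TOG P P P K2TOG P P P K2TOG P P P
Counting 11 along the worked row gives K2TOG.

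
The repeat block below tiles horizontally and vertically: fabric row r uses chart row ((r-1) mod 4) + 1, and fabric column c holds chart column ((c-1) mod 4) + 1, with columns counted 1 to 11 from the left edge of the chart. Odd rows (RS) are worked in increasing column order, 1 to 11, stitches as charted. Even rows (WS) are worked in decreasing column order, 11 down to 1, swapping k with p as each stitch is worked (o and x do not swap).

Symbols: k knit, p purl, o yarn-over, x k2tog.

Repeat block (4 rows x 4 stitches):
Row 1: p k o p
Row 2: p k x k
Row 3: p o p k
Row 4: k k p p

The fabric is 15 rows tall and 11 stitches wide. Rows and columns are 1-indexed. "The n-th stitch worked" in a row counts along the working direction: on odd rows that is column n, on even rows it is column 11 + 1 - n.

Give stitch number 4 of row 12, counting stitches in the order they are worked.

Row 12: (12-1) mod 4 = 3, so use chart row 4. Even row -> WS.
Chart row 4 tiled across columns 1-11: k k p p k k p p k k p
WS: work from column 11 back to column 1 (reverse the tiled row), swapping k<->p (o and x unchanged).
Row 12 as worked: k p p k k p p k k p p
Stitch 4 in working order -> k

Result:
k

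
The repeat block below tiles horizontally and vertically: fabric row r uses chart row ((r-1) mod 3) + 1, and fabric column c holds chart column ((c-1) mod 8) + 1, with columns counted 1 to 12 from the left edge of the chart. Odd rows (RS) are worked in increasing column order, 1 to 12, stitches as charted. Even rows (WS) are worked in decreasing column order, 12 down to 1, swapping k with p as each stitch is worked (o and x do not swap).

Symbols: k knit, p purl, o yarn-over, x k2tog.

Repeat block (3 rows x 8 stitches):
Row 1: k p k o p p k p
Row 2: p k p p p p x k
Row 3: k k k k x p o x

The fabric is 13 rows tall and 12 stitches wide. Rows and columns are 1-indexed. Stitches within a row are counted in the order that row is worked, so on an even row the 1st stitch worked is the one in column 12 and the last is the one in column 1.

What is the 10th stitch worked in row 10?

Row 10: (10-1) mod 3 = 0, so use chart row 1. Even row -> WS.
Chart row 1 tiled across columns 1-12: k p k o p p k p k p k o
WS row: flip the tiled sequence (start at column 12) and apply k<->p; o and x stay.
Row 10 as worked: o p k p k p k k o p k p
Counting 10 along the worked row gives p.

== STITCH ==
p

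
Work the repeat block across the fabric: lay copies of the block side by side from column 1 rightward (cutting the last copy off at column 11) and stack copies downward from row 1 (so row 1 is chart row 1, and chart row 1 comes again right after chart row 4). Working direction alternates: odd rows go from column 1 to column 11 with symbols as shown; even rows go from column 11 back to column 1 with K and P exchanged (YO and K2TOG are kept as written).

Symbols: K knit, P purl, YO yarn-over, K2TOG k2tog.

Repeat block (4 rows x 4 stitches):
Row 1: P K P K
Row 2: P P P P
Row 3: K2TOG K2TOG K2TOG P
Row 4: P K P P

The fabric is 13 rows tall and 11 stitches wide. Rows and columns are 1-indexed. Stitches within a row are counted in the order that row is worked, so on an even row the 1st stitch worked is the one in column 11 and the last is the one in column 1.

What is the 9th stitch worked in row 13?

== STITCH ==
P

Derivation:
For row 13: chart row = ((13-1) mod 4) + 1 = 1; this is a RS (odd) row.
Chart row 1 tiled across columns 1-11: P K P K P K P K P K P
Right side: take the tiled row as-is (worked left to right from column 1).
The 9th stitch worked is P.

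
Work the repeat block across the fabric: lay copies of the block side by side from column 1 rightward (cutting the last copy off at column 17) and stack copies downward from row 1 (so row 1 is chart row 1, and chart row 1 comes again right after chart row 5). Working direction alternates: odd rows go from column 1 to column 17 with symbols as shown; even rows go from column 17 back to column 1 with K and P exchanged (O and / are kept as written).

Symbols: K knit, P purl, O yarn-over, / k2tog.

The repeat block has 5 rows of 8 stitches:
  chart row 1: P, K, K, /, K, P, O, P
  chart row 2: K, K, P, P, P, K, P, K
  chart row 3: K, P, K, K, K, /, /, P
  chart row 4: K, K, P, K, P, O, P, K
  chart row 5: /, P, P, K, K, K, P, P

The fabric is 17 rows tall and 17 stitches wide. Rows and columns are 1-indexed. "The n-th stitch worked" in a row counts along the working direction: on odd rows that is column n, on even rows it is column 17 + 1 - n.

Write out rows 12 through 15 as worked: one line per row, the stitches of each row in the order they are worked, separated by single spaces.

Row 12: chart row 2, WS - tiled (columns 1-17): K K P P P K P K K K P P P K P K K; work from column 17 back to 1 with K<->P swapped.
Row 13: chart row 3, RS - tile across columns 1-17 and work as-is.
Row 14: chart row 4, WS - tiled (columns 1-17): K K P K P O P K K K P K P O P K K; work from column 17 back to 1 with K<->P swapped.
Row 15: chart row 5, RS - tile across columns 1-17 and work as-is.

Rows as worked:
P P K P K K K P P P K P K K K P P
K P K K K / / P K P K K K / / P K
P P K O K P K P P P K O K P K P P
/ P P K K K P P / P P K K K P P /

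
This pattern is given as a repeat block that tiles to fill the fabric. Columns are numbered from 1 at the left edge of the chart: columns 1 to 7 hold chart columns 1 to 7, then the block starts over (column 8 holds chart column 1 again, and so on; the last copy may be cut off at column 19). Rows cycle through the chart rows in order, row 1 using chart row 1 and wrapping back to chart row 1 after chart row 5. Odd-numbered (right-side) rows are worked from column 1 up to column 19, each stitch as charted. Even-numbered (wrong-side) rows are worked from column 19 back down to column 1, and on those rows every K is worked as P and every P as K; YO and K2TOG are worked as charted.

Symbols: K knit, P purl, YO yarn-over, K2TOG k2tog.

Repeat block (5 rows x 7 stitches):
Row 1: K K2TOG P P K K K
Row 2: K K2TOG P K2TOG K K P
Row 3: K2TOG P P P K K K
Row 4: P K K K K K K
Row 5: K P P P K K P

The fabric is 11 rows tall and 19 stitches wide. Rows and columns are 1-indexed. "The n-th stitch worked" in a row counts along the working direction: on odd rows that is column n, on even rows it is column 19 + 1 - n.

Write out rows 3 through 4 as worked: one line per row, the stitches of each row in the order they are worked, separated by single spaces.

Row 3: chart row 3, RS - tile across columns 1-19 and work as-is.
Row 4: chart row 4, WS - tiled (columns 1-19): P K K K K K K P K K K K K K P K K K K; work from column 19 back to 1 with K<->P swapped.

== ROWS AS WORKED ==
K2TOG P P P K K K K2TOG P P P K K K K2TOG P P P K
P P P P K P P P P P P K P P P P P P K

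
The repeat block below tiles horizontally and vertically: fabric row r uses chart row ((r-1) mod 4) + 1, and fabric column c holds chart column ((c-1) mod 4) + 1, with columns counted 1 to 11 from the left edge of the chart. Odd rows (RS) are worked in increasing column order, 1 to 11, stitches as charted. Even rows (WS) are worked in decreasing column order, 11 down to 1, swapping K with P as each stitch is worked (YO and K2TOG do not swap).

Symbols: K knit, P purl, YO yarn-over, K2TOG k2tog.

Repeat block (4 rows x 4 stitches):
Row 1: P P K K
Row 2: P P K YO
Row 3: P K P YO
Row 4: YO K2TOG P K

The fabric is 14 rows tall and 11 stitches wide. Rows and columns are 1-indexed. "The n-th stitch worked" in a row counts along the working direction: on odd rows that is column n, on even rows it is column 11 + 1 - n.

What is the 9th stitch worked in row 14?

Row 14 uses chart row ((14-1) mod 4)+1 = 2. Row 14 is even, so WS.
Chart row 2 tiled across columns 1-11: P P K YO P P K YO P P K
Wrong side: read the tiled row from column 11 down to 1 and exchange K with P (leave YO, K2TOG).
Row 14 as worked: P K K YO P K K YO P K K
Counting 9 along the worked row gives P.

Stitch:
P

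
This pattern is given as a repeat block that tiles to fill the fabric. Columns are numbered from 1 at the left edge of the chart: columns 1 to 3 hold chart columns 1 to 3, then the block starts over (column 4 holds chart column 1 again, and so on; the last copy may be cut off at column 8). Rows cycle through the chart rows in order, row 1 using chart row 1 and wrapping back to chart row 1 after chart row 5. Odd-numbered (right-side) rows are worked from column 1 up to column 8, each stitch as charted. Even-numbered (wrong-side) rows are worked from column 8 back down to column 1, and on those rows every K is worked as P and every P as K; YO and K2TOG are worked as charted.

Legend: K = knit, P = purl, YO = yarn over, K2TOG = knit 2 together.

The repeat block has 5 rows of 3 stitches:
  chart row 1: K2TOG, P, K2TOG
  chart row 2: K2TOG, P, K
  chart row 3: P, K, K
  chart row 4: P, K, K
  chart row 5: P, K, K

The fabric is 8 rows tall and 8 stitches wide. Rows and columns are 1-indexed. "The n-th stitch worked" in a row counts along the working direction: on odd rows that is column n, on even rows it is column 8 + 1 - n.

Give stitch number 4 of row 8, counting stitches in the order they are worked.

Stitch:
P

Derivation:
Row 8: (8-1) mod 5 = 2, so use chart row 3. Even row -> WS.
Chart row 3 tiled across columns 1-8: P K K P K K P K
WS: work from column 8 back to column 1 (reverse the tiled row), swapping K<->P (YO and K2TOG unchanged).
Row 8 as worked: P K P P K P P K
The 4th stitch worked is P.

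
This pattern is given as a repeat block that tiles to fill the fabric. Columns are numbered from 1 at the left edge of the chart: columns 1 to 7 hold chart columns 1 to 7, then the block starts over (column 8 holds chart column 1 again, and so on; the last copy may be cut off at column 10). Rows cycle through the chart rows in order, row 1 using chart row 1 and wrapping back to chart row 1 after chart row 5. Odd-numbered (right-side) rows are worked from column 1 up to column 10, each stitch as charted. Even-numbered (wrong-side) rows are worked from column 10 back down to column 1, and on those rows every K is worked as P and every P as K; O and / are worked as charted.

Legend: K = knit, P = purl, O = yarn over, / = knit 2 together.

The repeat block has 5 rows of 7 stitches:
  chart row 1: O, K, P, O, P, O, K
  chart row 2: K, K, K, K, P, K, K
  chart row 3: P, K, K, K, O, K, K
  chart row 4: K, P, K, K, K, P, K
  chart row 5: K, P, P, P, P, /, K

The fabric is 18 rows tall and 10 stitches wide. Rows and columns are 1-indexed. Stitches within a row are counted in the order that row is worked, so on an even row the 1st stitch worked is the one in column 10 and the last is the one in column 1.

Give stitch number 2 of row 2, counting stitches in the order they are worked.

Row 2: (2-1) mod 5 = 1, so use chart row 2. Even row -> WS.
Chart row 2 tiled across columns 1-10: K K K K P K K K K K
WS: work from column 10 back to column 1 (reverse the tiled row), swapping K<->P (O and / unchanged).
Row 2 as worked: P P P P P K P P P P
Stitch 2 in working order -> P

Stitch:
P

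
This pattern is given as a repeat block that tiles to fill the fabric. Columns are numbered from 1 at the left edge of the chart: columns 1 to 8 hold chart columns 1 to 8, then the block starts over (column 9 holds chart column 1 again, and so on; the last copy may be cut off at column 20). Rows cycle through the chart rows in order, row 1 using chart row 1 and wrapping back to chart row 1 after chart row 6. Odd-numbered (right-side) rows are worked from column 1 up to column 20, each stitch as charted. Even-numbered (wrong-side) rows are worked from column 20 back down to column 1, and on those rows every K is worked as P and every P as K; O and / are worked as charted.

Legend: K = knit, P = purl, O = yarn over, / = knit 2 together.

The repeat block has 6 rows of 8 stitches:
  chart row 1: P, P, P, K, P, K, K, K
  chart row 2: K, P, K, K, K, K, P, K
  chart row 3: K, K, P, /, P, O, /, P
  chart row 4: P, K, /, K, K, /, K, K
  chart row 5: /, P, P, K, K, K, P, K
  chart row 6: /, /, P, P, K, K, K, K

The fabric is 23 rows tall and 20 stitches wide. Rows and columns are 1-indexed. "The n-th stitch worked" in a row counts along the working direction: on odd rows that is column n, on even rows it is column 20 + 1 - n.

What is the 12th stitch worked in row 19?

Row 19: (19-1) mod 6 = 0, so use chart row 1. Odd row -> RS.
Chart row 1 tiled across columns 1-20: P P P K P K K K P P P K P K K K P P P K
RS: work column 1 to column 20, symbols as charted — the tiled row is the row as worked.
The 12th stitch worked is K.

== STITCH ==
K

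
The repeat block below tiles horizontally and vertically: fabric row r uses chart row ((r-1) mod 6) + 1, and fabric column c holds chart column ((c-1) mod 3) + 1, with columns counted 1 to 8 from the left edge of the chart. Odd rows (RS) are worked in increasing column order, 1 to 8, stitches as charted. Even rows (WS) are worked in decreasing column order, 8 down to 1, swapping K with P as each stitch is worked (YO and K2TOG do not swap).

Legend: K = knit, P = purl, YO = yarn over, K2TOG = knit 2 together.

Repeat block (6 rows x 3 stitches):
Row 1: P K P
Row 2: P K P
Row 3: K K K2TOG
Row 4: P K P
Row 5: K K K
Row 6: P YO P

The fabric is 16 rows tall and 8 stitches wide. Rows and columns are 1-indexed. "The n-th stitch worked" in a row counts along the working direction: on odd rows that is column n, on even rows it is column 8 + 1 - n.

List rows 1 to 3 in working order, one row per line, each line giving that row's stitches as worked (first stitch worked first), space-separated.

Result:
P K P P K P P K
P K K P K K P K
K K K2TOG K K K2TOG K K

Derivation:
Row 1: chart row 1, RS - tile across columns 1-8 and work as-is.
Row 2: chart row 2, WS - tiled (columns 1-8): P K P P K P P K; work from column 8 back to 1 with K<->P swapped.
Row 3: chart row 3, RS - tile across columns 1-8 and work as-is.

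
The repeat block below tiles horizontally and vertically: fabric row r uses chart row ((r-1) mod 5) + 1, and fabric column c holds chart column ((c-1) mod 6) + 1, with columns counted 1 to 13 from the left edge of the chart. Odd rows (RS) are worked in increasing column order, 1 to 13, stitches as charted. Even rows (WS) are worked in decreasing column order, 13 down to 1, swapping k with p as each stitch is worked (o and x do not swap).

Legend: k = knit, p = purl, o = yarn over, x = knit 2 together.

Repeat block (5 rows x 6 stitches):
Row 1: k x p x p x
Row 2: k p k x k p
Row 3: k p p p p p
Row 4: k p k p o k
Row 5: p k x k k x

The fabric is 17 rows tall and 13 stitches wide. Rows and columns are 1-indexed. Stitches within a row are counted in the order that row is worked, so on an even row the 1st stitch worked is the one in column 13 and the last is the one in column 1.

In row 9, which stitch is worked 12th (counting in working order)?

Stitch:
k

Derivation:
Row 9: (9-1) mod 5 = 3, so use chart row 4. Odd row -> RS.
Chart row 4 tiled across columns 1-13: k p k p o k k p k p o k k
RS: work column 1 to column 13, symbols as charted — the tiled row is the row as worked.
Counting 12 along the worked row gives k.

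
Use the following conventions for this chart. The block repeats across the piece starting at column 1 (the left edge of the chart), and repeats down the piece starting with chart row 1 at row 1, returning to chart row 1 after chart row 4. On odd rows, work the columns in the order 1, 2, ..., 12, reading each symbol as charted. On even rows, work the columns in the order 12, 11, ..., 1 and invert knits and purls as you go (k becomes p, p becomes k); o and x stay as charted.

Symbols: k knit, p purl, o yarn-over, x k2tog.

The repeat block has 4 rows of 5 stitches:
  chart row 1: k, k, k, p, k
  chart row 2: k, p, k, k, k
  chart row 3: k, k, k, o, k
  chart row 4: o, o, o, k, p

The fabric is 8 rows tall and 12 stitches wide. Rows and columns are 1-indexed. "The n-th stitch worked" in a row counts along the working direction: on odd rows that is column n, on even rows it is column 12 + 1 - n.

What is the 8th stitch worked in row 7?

Row 7 uses chart row ((7-1) mod 4)+1 = 3. Row 7 is odd, so RS.
Chart row 3 tiled across columns 1-12: k k k o k k k k o k k k
RS: work column 1 to column 12, symbols as charted — the tiled row is the row as worked.
Stitch 8 in working order -> k

Result:
k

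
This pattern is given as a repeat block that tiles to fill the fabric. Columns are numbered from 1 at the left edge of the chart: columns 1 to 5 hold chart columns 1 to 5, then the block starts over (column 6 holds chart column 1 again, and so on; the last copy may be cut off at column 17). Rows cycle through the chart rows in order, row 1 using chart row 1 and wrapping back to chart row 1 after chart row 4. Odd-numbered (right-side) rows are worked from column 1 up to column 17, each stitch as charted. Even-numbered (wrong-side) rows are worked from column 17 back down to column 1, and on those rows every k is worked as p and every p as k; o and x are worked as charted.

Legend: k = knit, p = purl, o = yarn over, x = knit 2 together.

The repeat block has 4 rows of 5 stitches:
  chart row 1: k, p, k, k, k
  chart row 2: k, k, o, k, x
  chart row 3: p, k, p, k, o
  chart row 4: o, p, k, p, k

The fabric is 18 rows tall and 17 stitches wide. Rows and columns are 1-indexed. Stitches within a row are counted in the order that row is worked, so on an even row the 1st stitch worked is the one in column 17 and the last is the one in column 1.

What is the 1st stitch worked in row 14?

Stitch:
p

Derivation:
For row 14: chart row = ((14-1) mod 4) + 1 = 2; this is a WS (even) row.
Chart row 2 tiled across columns 1-17: k k o k x k k o k x k k o k x k k
WS row: flip the tiled sequence (start at column 17) and apply k<->p; o and x stay.
Row 14 as worked: p p x p o p p x p o p p x p o p p
Stitch 1 in working order -> p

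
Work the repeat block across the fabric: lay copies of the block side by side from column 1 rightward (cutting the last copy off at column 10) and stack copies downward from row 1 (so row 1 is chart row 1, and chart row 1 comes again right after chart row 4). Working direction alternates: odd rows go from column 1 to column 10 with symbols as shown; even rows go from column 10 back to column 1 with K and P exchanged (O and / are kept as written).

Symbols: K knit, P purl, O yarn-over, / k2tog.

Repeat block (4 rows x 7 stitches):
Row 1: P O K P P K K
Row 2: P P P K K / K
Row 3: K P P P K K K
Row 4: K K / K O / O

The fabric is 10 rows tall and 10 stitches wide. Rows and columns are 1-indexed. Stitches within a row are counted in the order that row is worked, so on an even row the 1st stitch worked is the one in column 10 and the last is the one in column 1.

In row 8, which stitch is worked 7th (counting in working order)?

== STITCH ==
P

Derivation:
Row 8 uses chart row ((8-1) mod 4)+1 = 4. Row 8 is even, so WS.
Chart row 4 tiled across columns 1-10: K K / K O / O K K /
WS row: flip the tiled sequence (start at column 10) and apply K<->P; O and / stay.
Row 8 as worked: / P P O / O P / P P
Counting 7 along the worked row gives P.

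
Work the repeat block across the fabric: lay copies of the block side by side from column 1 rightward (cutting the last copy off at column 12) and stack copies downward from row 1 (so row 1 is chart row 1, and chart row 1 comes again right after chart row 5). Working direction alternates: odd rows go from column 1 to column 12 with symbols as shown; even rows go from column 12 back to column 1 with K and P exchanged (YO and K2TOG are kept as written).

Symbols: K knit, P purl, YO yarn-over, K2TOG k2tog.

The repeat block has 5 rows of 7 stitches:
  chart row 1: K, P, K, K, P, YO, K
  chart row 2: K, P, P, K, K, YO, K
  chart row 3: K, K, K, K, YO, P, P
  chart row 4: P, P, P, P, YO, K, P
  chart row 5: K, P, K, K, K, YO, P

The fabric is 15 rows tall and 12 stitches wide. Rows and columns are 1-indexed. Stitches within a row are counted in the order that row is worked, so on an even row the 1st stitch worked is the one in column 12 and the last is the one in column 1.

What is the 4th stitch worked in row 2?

For row 2: chart row = ((2-1) mod 5) + 1 = 2; this is a WS (even) row.
Chart row 2 tiled across columns 1-12: K P P K K YO K K P P K K
WS row: flip the tiled sequence (start at column 12) and apply K<->P; YO and K2TOG stay.
Row 2 as worked: P P K K P P YO P P K K P
Counting 4 along the worked row gives K.

Stitch:
K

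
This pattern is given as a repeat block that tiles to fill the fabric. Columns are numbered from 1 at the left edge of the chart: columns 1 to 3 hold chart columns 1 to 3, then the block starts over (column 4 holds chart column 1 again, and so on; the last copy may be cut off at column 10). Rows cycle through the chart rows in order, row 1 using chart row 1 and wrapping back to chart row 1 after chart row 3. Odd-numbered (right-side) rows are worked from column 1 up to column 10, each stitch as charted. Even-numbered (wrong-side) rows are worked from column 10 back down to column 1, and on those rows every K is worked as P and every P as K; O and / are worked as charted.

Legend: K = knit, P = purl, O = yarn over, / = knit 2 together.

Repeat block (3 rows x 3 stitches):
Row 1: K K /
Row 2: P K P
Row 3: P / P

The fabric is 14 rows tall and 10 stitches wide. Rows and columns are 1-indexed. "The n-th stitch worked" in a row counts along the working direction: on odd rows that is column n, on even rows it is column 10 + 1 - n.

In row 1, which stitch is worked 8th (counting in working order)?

Stitch:
K

Derivation:
Row 1: (1-1) mod 3 = 0, so use chart row 1. Odd row -> RS.
Chart row 1 tiled across columns 1-10: K K / K K / K K / K
RS: work column 1 to column 10, symbols as charted — the tiled row is the row as worked.
Counting 8 along the worked row gives K.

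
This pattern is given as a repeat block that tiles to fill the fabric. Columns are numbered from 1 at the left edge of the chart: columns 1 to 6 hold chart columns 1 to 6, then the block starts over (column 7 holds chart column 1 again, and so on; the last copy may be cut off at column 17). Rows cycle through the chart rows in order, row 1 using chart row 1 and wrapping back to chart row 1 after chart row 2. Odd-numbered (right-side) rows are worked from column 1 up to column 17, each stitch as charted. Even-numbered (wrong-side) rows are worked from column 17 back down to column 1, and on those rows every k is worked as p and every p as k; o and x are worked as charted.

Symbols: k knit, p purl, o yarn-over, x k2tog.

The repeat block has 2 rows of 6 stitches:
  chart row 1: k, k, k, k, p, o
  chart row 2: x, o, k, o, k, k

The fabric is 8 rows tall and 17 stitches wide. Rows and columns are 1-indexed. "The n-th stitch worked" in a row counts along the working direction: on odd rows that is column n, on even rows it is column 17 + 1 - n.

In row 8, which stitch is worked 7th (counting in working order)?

Row 8: (8-1) mod 2 = 1, so use chart row 2. Even row -> WS.
Chart row 2 tiled across columns 1-17: x o k o k k x o k o k k x o k o k
WS: work from column 17 back to column 1 (reverse the tiled row), swapping k<->p (o and x unchanged).
Row 8 as worked: p o p o x p p o p o x p p o p o x
Counting 7 along the worked row gives p.

== STITCH ==
p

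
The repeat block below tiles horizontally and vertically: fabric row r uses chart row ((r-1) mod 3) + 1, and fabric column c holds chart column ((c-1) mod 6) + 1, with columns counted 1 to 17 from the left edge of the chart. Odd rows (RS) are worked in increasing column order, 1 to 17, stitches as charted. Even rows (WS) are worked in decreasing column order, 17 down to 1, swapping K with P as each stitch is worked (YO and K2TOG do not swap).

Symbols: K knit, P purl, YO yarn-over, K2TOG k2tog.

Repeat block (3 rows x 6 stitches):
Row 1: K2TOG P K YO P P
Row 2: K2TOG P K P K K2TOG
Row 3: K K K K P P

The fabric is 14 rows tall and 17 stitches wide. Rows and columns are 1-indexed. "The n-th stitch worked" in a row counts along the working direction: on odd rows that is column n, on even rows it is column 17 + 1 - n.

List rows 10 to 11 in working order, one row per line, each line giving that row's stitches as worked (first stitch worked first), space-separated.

== ROWS AS WORKED ==
K YO P K K2TOG K K YO P K K2TOG K K YO P K K2TOG
K2TOG P K P K K2TOG K2TOG P K P K K2TOG K2TOG P K P K

Derivation:
Row 10: chart row 1, WS - tiled (columns 1-17): K2TOG P K YO P P K2TOG P K YO P P K2TOG P K YO P; work from column 17 back to 1 with K<->P swapped.
Row 11: chart row 2, RS - tile across columns 1-17 and work as-is.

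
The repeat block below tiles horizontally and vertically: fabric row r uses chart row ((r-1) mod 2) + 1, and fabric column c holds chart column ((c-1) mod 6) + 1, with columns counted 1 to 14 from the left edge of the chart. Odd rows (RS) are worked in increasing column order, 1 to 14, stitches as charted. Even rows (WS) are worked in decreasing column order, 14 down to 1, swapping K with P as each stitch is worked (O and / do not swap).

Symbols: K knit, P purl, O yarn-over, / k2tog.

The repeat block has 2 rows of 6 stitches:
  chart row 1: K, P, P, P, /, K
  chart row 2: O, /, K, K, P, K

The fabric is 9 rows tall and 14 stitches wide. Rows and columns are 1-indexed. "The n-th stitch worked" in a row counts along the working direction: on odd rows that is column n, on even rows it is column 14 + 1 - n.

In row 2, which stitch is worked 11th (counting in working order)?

For row 2: chart row = ((2-1) mod 2) + 1 = 2; this is a WS (even) row.
Chart row 2 tiled across columns 1-14: O / K K P K O / K K P K O /
WS row: flip the tiled sequence (start at column 14) and apply K<->P; O and / stay.
Row 2 as worked: / O P K P P / O P K P P / O
The 11th stitch worked is P.

Result:
P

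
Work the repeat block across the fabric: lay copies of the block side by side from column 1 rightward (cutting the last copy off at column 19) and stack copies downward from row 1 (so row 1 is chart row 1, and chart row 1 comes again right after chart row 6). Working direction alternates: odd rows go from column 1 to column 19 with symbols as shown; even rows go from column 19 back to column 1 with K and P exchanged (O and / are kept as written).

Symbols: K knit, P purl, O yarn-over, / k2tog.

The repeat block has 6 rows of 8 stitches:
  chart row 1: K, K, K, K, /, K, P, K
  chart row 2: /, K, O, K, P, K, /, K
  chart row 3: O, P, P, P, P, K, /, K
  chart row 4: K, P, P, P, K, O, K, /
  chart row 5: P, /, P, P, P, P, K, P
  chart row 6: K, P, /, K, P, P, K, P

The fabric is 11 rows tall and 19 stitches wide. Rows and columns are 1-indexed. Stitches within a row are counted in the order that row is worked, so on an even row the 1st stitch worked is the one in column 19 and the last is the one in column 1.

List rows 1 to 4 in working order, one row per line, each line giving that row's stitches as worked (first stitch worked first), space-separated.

== ROWS AS WORKED ==
K K K K / K P K K K K K / K P K K K K
O P / P / P K P O P / P / P K P O P /
O P P P P K / K O P P P P K / K O P P
K K P / P O P K K K P / P O P K K K P

Derivation:
Row 1: chart row 1, RS - tile across columns 1-19 and work as-is.
Row 2: chart row 2, WS - tiled (columns 1-19): / K O K P K / K / K O K P K / K / K O; work from column 19 back to 1 with K<->P swapped.
Row 3: chart row 3, RS - tile across columns 1-19 and work as-is.
Row 4: chart row 4, WS - tiled (columns 1-19): K P P P K O K / K P P P K O K / K P P; work from column 19 back to 1 with K<->P swapped.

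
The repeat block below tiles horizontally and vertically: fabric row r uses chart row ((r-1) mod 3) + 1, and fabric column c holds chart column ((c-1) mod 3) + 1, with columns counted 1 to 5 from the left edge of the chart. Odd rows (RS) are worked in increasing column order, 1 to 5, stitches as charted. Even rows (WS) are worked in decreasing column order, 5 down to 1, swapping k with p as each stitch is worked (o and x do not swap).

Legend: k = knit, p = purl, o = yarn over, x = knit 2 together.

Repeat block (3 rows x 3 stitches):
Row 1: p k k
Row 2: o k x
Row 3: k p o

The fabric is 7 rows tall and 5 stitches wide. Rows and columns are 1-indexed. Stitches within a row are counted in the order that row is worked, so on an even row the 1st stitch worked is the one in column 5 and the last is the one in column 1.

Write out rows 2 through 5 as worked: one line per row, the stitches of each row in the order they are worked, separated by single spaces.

Result:
p o x p o
k p o k p
p k p p k
o k x o k

Derivation:
Row 2: chart row 2, WS - tiled (columns 1-5): o k x o k; work from column 5 back to 1 with k<->p swapped.
Row 3: chart row 3, RS - tile across columns 1-5 and work as-is.
Row 4: chart row 1, WS - tiled (columns 1-5): p k k p k; work from column 5 back to 1 with k<->p swapped.
Row 5: chart row 2, RS - tile across columns 1-5 and work as-is.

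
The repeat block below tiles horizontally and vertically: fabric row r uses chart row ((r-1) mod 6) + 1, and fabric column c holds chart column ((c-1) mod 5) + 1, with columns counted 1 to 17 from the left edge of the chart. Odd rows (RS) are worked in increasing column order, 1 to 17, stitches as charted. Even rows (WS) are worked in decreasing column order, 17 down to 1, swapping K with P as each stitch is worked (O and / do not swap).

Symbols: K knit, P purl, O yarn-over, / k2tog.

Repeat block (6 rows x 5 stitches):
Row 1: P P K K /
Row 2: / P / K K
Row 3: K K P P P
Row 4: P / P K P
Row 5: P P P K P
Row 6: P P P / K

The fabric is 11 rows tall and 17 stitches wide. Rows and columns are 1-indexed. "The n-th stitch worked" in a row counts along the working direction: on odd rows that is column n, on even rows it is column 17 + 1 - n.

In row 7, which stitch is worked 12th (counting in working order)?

Stitch:
P

Derivation:
Row 7: (7-1) mod 6 = 0, so use chart row 1. Odd row -> RS.
Chart row 1 tiled across columns 1-17: P P K K / P P K K / P P K K / P P
RS row: no reversal, no swap; stitch n worked = column n.
Counting 12 along the worked row gives P.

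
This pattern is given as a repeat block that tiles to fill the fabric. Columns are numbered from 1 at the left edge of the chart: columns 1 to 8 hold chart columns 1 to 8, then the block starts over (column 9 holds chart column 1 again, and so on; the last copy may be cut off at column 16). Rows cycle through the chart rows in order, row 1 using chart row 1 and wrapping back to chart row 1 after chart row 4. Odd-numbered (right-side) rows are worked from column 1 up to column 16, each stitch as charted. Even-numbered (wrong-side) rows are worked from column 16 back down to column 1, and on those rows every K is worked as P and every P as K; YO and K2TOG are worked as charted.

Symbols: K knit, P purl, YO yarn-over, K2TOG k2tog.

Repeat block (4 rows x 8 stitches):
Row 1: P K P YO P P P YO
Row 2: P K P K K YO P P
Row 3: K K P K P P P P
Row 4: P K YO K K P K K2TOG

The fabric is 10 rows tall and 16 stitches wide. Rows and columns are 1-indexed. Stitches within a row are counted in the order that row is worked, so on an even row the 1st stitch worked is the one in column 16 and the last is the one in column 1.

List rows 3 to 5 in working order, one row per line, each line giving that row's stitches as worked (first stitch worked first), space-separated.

Rows as worked:
K K P K P P P P K K P K P P P P
K2TOG P K P P YO P K K2TOG P K P P YO P K
P K P YO P P P YO P K P YO P P P YO

Derivation:
Row 3: chart row 3, RS - tile across columns 1-16 and work as-is.
Row 4: chart row 4, WS - tiled (columns 1-16): P K YO K K P K K2TOG P K YO K K P K K2TOG; work from column 16 back to 1 with K<->P swapped.
Row 5: chart row 1, RS - tile across columns 1-16 and work as-is.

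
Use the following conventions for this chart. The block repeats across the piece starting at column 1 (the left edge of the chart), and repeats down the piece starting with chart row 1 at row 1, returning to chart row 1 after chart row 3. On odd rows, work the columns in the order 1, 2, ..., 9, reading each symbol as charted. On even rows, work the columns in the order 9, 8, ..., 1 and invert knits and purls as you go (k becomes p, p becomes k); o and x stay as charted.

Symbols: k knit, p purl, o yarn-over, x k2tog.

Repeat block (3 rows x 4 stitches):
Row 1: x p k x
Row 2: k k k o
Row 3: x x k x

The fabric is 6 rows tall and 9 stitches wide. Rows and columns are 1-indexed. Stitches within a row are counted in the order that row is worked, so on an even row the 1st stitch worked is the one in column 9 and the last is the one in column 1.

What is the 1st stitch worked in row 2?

For row 2: chart row = ((2-1) mod 3) + 1 = 2; this is a WS (even) row.
Chart row 2 tiled across columns 1-9: k k k o k k k o k
WS row: flip the tiled sequence (start at column 9) and apply k<->p; o and x stay.
Row 2 as worked: p o p p p o p p p
The 1st stitch worked is p.

Stitch:
p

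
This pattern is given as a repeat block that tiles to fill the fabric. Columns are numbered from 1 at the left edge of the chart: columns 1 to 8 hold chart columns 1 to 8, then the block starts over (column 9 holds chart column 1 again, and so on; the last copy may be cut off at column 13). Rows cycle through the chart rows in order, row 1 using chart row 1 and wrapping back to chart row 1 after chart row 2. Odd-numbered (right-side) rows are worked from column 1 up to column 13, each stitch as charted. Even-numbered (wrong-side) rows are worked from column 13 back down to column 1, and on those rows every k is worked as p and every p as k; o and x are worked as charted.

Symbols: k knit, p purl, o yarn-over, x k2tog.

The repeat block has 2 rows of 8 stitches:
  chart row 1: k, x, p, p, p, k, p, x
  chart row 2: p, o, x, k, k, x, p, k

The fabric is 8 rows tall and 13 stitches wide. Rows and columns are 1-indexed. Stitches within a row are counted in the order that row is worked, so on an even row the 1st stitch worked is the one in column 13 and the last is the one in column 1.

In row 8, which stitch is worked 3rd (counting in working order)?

Stitch:
x

Derivation:
Row 8: (8-1) mod 2 = 1, so use chart row 2. Even row -> WS.
Chart row 2 tiled across columns 1-13: p o x k k x p k p o x k k
WS row: flip the tiled sequence (start at column 13) and apply k<->p; o and x stay.
Row 8 as worked: p p x o k p k x p p x o k
The 3rd stitch worked is x.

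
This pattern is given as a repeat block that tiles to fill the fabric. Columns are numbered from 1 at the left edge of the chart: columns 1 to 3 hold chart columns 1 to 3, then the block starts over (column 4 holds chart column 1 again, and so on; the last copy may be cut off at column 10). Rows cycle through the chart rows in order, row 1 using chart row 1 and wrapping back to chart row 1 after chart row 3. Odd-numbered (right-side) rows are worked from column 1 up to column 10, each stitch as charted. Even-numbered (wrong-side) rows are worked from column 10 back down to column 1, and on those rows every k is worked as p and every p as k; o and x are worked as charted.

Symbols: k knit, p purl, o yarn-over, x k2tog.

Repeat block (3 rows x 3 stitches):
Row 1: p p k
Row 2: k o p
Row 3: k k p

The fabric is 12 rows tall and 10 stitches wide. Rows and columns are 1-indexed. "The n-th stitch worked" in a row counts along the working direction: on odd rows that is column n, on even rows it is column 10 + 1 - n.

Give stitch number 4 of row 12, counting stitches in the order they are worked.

For row 12: chart row = ((12-1) mod 3) + 1 = 3; this is a WS (even) row.
Chart row 3 tiled across columns 1-10: k k p k k p k k p k
WS: work from column 10 back to column 1 (reverse the tiled row), swapping k<->p (o and x unchanged).
Row 12 as worked: p k p p k p p k p p
The 4th stitch worked is p.

== STITCH ==
p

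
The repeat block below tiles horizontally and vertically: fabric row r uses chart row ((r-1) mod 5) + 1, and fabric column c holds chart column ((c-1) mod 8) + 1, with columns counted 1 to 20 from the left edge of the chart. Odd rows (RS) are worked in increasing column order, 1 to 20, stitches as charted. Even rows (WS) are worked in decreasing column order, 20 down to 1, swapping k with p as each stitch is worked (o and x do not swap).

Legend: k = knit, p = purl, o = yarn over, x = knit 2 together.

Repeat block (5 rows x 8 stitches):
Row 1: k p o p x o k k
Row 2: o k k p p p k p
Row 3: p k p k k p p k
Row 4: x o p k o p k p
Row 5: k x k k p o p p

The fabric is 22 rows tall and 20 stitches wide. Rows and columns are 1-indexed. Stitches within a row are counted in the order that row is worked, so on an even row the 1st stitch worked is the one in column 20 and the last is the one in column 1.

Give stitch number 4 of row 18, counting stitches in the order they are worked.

Result:
k

Derivation:
Row 18 uses chart row ((18-1) mod 5)+1 = 3. Row 18 is even, so WS.
Chart row 3 tiled across columns 1-20: p k p k k p p k p k p k k p p k p k p k
Wrong side: read the tiled row from column 20 down to 1 and exchange k with p (leave o, x).
Row 18 as worked: p k p k p k k p p k p k p k k p p k p k
The 4th stitch worked is k.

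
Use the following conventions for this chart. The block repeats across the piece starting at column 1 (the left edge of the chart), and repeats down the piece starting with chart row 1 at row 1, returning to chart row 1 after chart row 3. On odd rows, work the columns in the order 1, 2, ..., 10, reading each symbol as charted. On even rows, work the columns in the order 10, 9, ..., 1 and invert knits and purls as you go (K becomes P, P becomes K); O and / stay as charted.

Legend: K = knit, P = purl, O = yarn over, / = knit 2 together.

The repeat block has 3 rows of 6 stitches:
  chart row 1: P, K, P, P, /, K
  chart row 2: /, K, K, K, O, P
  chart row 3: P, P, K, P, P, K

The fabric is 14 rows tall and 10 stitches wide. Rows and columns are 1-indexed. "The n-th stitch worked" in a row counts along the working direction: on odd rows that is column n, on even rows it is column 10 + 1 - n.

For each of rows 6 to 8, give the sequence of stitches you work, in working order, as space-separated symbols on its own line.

Result:
K P K K P K K P K K
P K P P / K P K P P
P P P / K O P P P /

Derivation:
Row 6: chart row 3, WS - tiled (columns 1-10): P P K P P K P P K P; work from column 10 back to 1 with K<->P swapped.
Row 7: chart row 1, RS - tile across columns 1-10 and work as-is.
Row 8: chart row 2, WS - tiled (columns 1-10): / K K K O P / K K K; work from column 10 back to 1 with K<->P swapped.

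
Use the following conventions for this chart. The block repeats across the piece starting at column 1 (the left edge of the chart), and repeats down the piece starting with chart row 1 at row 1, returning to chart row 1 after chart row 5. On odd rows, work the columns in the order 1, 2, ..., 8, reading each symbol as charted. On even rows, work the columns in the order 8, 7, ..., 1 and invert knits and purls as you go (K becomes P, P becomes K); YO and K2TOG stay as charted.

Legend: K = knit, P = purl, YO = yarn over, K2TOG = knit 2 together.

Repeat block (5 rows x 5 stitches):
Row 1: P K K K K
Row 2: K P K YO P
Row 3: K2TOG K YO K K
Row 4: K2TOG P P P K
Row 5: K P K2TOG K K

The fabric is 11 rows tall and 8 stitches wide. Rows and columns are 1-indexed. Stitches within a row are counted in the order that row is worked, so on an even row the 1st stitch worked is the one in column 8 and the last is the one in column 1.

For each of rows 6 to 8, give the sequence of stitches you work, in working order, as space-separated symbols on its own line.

Row 6: chart row 1, WS - tiled (columns 1-8): P K K K K P K K; work from column 8 back to 1 with K<->P swapped.
Row 7: chart row 2, RS - tile across columns 1-8 and work as-is.
Row 8: chart row 3, WS - tiled (columns 1-8): K2TOG K YO K K K2TOG K YO; work from column 8 back to 1 with K<->P swapped.

Rows as worked:
P P K P P P P K
K P K YO P K P K
YO P K2TOG P P YO P K2TOG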